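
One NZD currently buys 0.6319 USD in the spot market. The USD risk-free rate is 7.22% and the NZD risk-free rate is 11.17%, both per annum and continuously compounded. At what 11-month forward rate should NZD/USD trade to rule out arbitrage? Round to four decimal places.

F = S·e^((r_USD − r_NZD)T) = 0.6319 · e^((0.0722 − 0.1117) × 11/12)
= 0.6319 · e^-0.036208 = 0.6319 × 0.964440
F = 0.6094 USD per NZD

0.6094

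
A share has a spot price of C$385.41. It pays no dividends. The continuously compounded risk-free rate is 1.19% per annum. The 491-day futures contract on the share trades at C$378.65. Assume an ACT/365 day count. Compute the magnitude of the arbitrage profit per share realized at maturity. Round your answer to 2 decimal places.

C$12.98 per share

Fair futures: F* = S·e^(carry·T), with carry = r = 0.0119
F* = 385.41 · e^(0.0119 × 491/365) = 385.41 · e^0.016008 = 385.41 × 1.016137 = C$391.6294
Market C$378.65 < fair C$391.6294: forward underpriced → reverse cash-and-carry (short spot, go long the forward).
At maturity, profit = |F_mkt − F*| = |378.65 − 391.6294| = C$12.98 per share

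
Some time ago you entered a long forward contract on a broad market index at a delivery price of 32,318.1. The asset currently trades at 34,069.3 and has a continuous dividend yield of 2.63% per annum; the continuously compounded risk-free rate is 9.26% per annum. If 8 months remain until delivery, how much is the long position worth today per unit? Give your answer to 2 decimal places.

Current fair forward for the remaining 8 months: F = S·e^((r − q)·T), (r − q) = 0.0926 − 0.0263 = 0.0663
F = 34069.3 · e^(0.0663 × 8/12) = 34069.3 × 1.04519137 = 35608.9383
Value of long forward = (F − K)·e^(−rT) = (35608.9383 − 32318.1) · e^(−0.0926·8/12)
= 3290.8383 × 0.94013356 = 3093.83

3093.83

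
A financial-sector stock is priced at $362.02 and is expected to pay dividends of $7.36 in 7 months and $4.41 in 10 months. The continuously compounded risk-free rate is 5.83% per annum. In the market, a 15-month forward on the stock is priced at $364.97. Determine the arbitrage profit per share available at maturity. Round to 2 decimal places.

PV(dividends) I = 7.36·e^(−0.0583·7/12) + 4.41·e^(−0.0583·10/12) = 11.3148
Fair forward F* = (S − I)·e^(rT) = (362.02 − 11.3148)·e^0.072875 = 350.7052 × 1.075596 = 377.2171
Market $364.97 < fair 377.2171: forward underpriced → reverse cash-and-carry (short the stock, invest proceeds at r, pay the dividends, go long the forward).
Profit at T = |F_mkt − F*| = |364.97 − 377.2171| = $12.25 per share

$12.25 per share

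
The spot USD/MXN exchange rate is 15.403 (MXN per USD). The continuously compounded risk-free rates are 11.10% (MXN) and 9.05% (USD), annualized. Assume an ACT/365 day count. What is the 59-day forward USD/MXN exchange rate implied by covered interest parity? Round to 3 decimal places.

15.454

F = S·e^((r_MXN − r_USD)T) = 15.403 · e^((0.1110 − 0.0905) × 59/365)
= 15.403 · e^0.003314 = 15.403 × 1.003319
F = 15.454 MXN per USD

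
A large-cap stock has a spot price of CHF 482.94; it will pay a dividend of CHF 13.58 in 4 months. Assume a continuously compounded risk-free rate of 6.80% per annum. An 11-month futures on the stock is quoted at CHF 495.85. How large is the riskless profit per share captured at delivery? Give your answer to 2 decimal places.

PV(dividends) I = 13.58·e^(−0.0680·4/12) = 13.2756
Fair futures F* = (S − I)·e^(rT) = (482.94 − 13.2756)·e^0.062333 = 469.6644 × 1.064317 = 499.8718
Market CHF 495.85 < fair 499.8718: forward underpriced → reverse cash-and-carry (short the stock, invest proceeds at r, pay the dividends, go long the forward).
Profit at T = |F_mkt − F*| = |495.85 − 499.8718| = CHF 4.02 per share

CHF 4.02 per share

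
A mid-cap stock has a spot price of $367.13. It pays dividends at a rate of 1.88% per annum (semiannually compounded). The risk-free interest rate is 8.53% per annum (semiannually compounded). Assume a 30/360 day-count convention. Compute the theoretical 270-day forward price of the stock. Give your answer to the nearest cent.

$385.42

F = S · (1+r/2)^(2T) / (1+q/2)^(2T)
= 367.13 × 1.064652 / 1.014133 = 367.13 × 1.049815
F = $385.42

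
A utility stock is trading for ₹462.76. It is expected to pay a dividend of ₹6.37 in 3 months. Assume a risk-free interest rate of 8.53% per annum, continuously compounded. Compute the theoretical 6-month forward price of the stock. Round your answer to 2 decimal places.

PV(dividends) I = 6.37·e^(−0.0853·3/12)
I = 6.2356
F = (S − I)·e^(rT) = (462.76 − 6.2356) · e^(0.0853·6/12)
= 456.5244 · e^0.042650 = 456.5244 × 1.043573 = ₹476.42

₹476.42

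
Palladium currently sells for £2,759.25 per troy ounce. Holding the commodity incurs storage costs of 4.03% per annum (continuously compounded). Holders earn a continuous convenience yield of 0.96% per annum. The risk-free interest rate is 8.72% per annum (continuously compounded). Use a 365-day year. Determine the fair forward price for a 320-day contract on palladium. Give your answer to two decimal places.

£3,059.72 per troy ounce

Net carry = r + u − y = 0.0872 + 0.0403 − 0.0096 = 0.1179
F = S·e^((r+u−y)T) = 2759.25 · e^(0.1179 × 320/365) = 2759.25 · e^0.10336438
= 2759.25 × 1.10889539 = £3,059.72 per troy ounce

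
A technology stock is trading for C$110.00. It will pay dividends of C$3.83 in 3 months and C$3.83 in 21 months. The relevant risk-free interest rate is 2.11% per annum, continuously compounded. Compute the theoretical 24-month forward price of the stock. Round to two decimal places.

C$106.92

PV(dividends) I = 3.83·e^(−0.0211·3/12) + 3.83·e^(−0.0211·21/12)
I = 3.8098 + 3.6912 = 7.5010
F = (S − I)·e^(rT) = (110.00 − 7.5010) · e^(0.0211·24/12)
= 102.4990 · e^0.042200 = 102.4990 × 1.043103 = C$106.92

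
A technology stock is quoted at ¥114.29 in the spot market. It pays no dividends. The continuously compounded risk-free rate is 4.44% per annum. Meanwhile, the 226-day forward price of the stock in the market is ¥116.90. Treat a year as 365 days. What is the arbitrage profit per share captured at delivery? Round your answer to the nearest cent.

Fair forward: F* = S·e^(carry·T), with carry = r = 0.0444
F* = 114.29 · e^(0.0444 × 226/365) = 114.29 · e^0.027492 = 114.29 × 1.027873 = ¥117.4756
Market ¥116.90 < fair ¥117.4756: forward underpriced → reverse cash-and-carry (short spot, go long the forward).
At maturity, profit = |F_mkt − F*| = |116.90 − 117.4756| = ¥0.58 per share

¥0.58 per share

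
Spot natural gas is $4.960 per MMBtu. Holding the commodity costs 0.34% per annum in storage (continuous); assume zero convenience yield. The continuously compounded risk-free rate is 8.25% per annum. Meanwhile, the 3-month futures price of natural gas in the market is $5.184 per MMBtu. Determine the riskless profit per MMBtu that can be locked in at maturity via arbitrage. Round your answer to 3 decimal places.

$0.116 per MMBtu

Fair futures: F* = S·e^(carry·T), with carry = (r + u) = 0.0825 + 0.0034 = 0.0859
F* = 4.960 · e^(0.0859 × 3/12) = 4.960 · e^0.021475 = 4.960 × 1.021707 = $5.0677
Market $5.184 > fair $5.0677: forward overpriced → cash-and-carry (buy spot, short the forward).
At maturity, profit = |F_mkt − F*| = |5.184 − 5.0677| = $0.116 per MMBtu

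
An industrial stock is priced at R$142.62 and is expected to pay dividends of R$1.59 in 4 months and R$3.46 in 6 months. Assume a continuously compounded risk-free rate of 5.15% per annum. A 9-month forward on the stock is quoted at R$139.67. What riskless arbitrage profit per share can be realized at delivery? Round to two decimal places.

R$3.44 per share

PV(dividends) I = 1.59·e^(−0.0515·4/12) + 3.46·e^(−0.0515·6/12) = 4.9350
Fair forward F* = (S − I)·e^(rT) = (142.62 − 4.9350)·e^0.038625 = 137.6850 × 1.039381 = 143.1072
Market R$139.67 < fair 143.1072: forward underpriced → reverse cash-and-carry (short the stock, invest proceeds at r, pay the dividends, go long the forward).
Profit at T = |F_mkt − F*| = |139.67 − 143.1072| = R$3.44 per share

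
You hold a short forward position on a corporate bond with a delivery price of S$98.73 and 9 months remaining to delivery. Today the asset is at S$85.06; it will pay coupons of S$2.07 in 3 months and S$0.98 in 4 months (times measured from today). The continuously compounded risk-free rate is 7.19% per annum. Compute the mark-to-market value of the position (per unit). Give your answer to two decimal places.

PV(remaining coupons) I = 2.07·e^(−0.0719·3/12) + 0.98·e^(−0.0719·4/12) = 2.9899
Current forward F = (S − I)·e^(rT) = (85.06 − 2.9899)·e^(0.0719·9/12) = 82.0701 × 1.055405 = 86.6172
Value (long) = (F − K)·e^(−rT) = (86.6172 − 98.73) × 0.947503 = -11.4769
Short position value = −(long value) = S$11.48

S$11.48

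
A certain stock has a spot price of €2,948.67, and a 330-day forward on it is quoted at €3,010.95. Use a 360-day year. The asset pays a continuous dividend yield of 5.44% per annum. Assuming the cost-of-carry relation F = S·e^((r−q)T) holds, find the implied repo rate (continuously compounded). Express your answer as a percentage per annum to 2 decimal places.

From F = S·e^((r−q)T): (r − q) = ln(F/S)/T
ln(3010.95/2948.67) = ln(1.021121) = 0.020901
(r − q) = 0.020901 / (330/360) = 0.022801
r = ln(F/S)/T + q = 0.022801 + 0.0544 = 0.077201
r = 7.72%

7.72%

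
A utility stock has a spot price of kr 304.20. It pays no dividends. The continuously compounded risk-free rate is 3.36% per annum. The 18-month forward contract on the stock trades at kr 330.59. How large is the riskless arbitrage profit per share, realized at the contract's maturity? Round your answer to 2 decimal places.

Fair forward: F* = S·e^(carry·T), with carry = r = 0.0336
F* = 304.20 · e^(0.0336 × 18/12) = 304.20 · e^0.050400 = 304.20 × 1.051692 = kr 319.9247
Market kr 330.59 > fair kr 319.9247: forward overpriced → cash-and-carry (buy spot, short the forward).
At maturity, profit = |F_mkt − F*| = |330.59 − 319.9247| = kr 10.67 per share

kr 10.67 per share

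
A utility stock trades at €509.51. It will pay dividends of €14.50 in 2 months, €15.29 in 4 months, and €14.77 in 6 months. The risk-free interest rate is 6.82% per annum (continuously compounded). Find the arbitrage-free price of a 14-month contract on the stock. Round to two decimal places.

€504.54

PV(dividends) I = 14.50·e^(−0.0682·2/12) + 15.29·e^(−0.0682·4/12) + 14.77·e^(−0.0682·6/12)
I = 14.3361 + 14.9463 + 14.2748 = 43.5572
F = (S − I)·e^(rT) = (509.51 − 43.5572) · e^(0.0682·14/12)
= 465.9528 · e^0.079567 = 465.9528 × 1.082818 = €504.54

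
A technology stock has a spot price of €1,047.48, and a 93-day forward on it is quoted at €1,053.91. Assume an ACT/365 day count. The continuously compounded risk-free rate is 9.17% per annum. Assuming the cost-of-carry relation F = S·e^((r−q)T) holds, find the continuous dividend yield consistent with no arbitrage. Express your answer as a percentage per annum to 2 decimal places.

6.77%

From F = S·e^((r−q)T): (r − q) = ln(F/S)/T
ln(1053.91/1047.48) = ln(1.006139) = 0.006120
(r − q) = 0.006120 / (93/365) = 0.024019
q = r − ln(F/S)/T = 0.0917 − 0.024019 = 0.067681
q = 6.77%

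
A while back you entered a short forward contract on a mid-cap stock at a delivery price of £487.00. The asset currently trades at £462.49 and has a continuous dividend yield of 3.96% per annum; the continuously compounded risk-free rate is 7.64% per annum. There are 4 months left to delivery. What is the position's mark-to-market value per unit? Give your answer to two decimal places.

Current fair forward for the remaining 4 months: F = S·e^((r − q)·T), (r − q) = 0.0764 − 0.0396 = 0.0368
F = 462.49 · e^(0.0368 × 4/12) = 462.49 × 1.012342 = 468.1981
Value of long forward = (F − K)·e^(−rT) = (468.1981 − 487.00) · e^(−0.0764·4/12)
= -18.8019 × 0.974855 = -18.33
Short position value = −(long value) = £18.33

£18.33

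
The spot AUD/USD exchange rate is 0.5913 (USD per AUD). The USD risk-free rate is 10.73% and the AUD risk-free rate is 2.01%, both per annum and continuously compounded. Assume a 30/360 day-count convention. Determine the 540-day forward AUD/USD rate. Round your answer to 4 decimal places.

F = S·e^((r_USD − r_AUD)T) = 0.5913 · e^((0.1073 − 0.0201) × 540/360)
= 0.5913 · e^0.130800 = 0.5913 × 1.139740
F = 0.6739 USD per AUD

0.6739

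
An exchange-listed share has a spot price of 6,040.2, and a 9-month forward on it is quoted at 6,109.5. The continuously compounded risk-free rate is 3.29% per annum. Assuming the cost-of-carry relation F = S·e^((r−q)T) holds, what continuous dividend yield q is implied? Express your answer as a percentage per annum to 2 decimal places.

From F = S·e^((r−q)T): (r − q) = ln(F/S)/T
ln(6109.5/6040.2) = ln(1.011473) = 0.011408
(r − q) = 0.011408 / (9/12) = 0.015211
q = r − ln(F/S)/T = 0.0329 − 0.015211 = 0.017689
q = 1.77%

1.77%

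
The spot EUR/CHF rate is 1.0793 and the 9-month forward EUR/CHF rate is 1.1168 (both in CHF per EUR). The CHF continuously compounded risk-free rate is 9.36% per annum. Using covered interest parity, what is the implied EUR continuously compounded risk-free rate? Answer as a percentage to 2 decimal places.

4.81%

F = S·e^((r_CHF − r_EUR)T) ⇒ r_EUR = r_CHF − ln(F/S)/T
ln(1.1168/1.0793) = 0.034155; /(9/12) = 0.045540
r_EUR = 0.0936 − 0.045540 = 0.048060
r_EUR = 4.81%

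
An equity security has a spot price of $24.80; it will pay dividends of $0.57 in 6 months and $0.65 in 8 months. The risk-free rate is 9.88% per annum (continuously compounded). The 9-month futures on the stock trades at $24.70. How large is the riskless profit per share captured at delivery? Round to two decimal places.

PV(dividends) I = 0.57·e^(−0.0988·6/12) + 0.65·e^(−0.0988·8/12) = 1.1511
Fair futures F* = (S − I)·e^(rT) = (24.80 − 1.1511)·e^0.074100 = 23.6489 × 1.076914 = 25.4678
Market $24.70 < fair 25.4678: forward underpriced → reverse cash-and-carry (short the stock, invest proceeds at r, pay the dividends, go long the forward).
Profit at T = |F_mkt − F*| = |24.70 − 25.4678| = $0.77 per share

$0.77 per share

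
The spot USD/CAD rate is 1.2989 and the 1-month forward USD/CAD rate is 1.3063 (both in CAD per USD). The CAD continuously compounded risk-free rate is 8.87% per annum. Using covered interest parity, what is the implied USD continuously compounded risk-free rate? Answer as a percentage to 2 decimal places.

F = S·e^((r_CAD − r_USD)T) ⇒ r_USD = r_CAD − ln(F/S)/T
ln(1.3063/1.2989) = 0.005681; /(1/12) = 0.068172
r_USD = 0.0887 − 0.068172 = 0.020528
r_USD = 2.05%

2.05%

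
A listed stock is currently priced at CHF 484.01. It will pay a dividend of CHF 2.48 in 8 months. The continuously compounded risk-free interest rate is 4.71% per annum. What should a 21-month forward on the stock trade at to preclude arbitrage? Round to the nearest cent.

CHF 522.98

PV(dividends) I = 2.48·e^(−0.0471·8/12)
I = 2.4033
F = (S − I)·e^(rT) = (484.01 − 2.4033) · e^(0.0471·21/12)
= 481.6067 · e^0.082425 = 481.6067 × 1.085917 = CHF 522.98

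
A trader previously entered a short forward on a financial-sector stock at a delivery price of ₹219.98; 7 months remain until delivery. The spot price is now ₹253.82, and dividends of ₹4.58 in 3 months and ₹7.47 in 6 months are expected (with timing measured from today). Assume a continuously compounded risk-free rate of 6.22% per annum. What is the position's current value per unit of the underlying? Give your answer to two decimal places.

-₹29.93

PV(remaining dividends) I = 4.58·e^(−0.0622·3/12) + 7.47·e^(−0.0622·6/12) = 11.7506
Current forward F = (S − I)·e^(rT) = (253.82 − 11.7506)·e^(0.0622·7/12) = 242.0694 × 1.036950 = 251.0139
Value (long) = (F − K)·e^(−rT) = (251.0139 − 219.98) × 0.964367 = 29.9281
Short position value = −(long value) = -₹29.93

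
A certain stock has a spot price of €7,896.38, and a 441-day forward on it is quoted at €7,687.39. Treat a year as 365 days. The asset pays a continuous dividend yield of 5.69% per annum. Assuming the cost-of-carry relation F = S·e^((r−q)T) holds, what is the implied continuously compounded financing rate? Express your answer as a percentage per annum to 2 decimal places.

3.47%

From F = S·e^((r−q)T): (r − q) = ln(F/S)/T
ln(7687.39/7896.38) = ln(0.973533) = -0.026824
(r − q) = -0.026824 / (441/365) = -0.022201
r = ln(F/S)/T + q = -0.022201 + 0.0569 = 0.034699
r = 3.47%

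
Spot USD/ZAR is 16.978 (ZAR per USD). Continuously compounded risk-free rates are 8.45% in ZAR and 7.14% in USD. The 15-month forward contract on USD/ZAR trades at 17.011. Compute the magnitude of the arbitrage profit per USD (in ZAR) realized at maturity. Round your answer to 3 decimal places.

Fair forward: F* = S·e^(carry·T), with carry = (r_ZAR − r_USD) = 0.0845 − 0.0714 = 0.0131
F* = 16.978 · e^(0.0131 × 15/12) = 16.978 · e^0.016375 = 16.978 × 1.016510 = 17.2583
Market 17.011 < fair 17.2583: forward underpriced → reverse cash-and-carry (short spot, go long the forward).
At maturity, profit = |F_mkt − F*| = |17.011 − 17.2583| = 0.247 per USD (in ZAR)

0.247 per USD (in ZAR)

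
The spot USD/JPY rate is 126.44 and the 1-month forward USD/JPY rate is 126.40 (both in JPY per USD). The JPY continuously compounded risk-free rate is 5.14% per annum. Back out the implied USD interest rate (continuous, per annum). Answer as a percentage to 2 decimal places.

F = S·e^((r_JPY − r_USD)T) ⇒ r_USD = r_JPY − ln(F/S)/T
ln(126.40/126.44) = -0.000316; /(1/12) = -0.003792
r_USD = 0.0514 + 0.003792 = 0.055192
r_USD = 5.52%

5.52%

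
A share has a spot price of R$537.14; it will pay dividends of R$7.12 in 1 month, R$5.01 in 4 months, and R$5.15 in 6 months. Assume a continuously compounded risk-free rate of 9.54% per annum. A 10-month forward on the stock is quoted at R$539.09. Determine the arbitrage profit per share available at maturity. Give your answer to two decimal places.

R$24.28 per share

PV(dividends) I = 7.12·e^(−0.0954·1/12) + 5.01·e^(−0.0954·4/12) + 5.15·e^(−0.0954·6/12) = 16.8269
Fair forward F* = (S − I)·e^(rT) = (537.14 − 16.8269)·e^0.079500 = 520.3131 × 1.082746 = 563.3669
Market R$539.09 < fair 563.3669: forward underpriced → reverse cash-and-carry (short the stock, invest proceeds at r, pay the dividends, go long the forward).
Profit at T = |F_mkt − F*| = |539.09 − 563.3669| = R$24.28 per share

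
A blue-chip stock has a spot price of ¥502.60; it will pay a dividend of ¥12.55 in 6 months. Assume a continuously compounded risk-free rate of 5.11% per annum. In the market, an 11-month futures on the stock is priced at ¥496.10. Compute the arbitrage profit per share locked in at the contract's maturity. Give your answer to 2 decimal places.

¥17.78 per share

PV(dividends) I = 12.55·e^(−0.0511·6/12) = 12.2334
Fair futures F* = (S − I)·e^(rT) = (502.60 − 12.2334)·e^0.046842 = 490.3666 × 1.047956 = 513.8826
Market ¥496.10 < fair 513.8826: forward underpriced → reverse cash-and-carry (short the stock, invest proceeds at r, pay the dividends, go long the forward).
Profit at T = |F_mkt − F*| = |496.10 − 513.8826| = ¥17.78 per share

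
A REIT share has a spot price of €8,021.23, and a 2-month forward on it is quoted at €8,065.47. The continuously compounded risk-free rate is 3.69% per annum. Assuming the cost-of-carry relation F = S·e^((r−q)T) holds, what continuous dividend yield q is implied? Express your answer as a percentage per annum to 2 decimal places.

0.39%

From F = S·e^((r−q)T): (r − q) = ln(F/S)/T
ln(8065.47/8021.23) = ln(1.005515) = 0.005500
(r − q) = 0.005500 / (2/12) = 0.033000
q = r − ln(F/S)/T = 0.0369 − 0.033000 = 0.003900
q = 0.39%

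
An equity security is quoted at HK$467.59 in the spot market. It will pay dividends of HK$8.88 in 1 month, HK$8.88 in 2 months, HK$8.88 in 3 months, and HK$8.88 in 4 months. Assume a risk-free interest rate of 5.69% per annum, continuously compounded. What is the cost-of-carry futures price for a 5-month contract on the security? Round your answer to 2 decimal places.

PV(dividends) I = 8.88·e^(−0.0569·1/12) + 8.88·e^(−0.0569·2/12) + 8.88·e^(−0.0569·3/12) + 8.88·e^(−0.0569·4/12)
I = 8.8380 + 8.7962 + 8.7546 + 8.7132 = 35.1020
F = (S − I)·e^(rT) = (467.59 − 35.1020) · e^(0.0569·5/12)
= 432.4880 · e^0.023708 = 432.4880 × 1.023991 = HK$442.86

HK$442.86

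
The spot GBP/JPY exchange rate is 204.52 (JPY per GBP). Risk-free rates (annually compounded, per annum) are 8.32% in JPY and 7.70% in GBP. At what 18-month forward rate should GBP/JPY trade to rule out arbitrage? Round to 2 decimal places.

206.29

By covered interest parity, F = S · (1+r_JPY)^T / (1+r_GBP)^T
= 204.52 × 1.127361 / 1.117696 = 204.52 × 1.008647
F = 206.29 JPY per GBP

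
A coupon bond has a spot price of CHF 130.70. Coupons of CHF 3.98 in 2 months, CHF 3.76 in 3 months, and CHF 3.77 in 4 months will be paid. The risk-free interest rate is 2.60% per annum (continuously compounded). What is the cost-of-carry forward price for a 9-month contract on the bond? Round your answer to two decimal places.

CHF 121.61

PV(coupons) I = 3.98·e^(−0.0260·2/12) + 3.76·e^(−0.0260·3/12) + 3.77·e^(−0.0260·4/12)
I = 3.9628 + 3.7356 + 3.7375 = 11.4359
F = (S − I)·e^(rT) = (130.70 − 11.4359) · e^(0.0260·9/12)
= 119.2641 · e^0.019500 = 119.2641 × 1.019691 = CHF 121.61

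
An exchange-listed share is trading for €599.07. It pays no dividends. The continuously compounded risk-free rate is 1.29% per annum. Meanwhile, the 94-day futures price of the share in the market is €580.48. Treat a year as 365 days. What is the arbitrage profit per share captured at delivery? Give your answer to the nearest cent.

€20.58 per share

Fair futures: F* = S·e^(carry·T), with carry = r = 0.0129
F* = 599.07 · e^(0.0129 × 94/365) = 599.07 · e^0.003322 = 599.07 × 1.003328 = €601.0637
Market €580.48 < fair €601.0637: forward underpriced → reverse cash-and-carry (short spot, go long the forward).
At maturity, profit = |F_mkt − F*| = |580.48 − 601.0637| = €20.58 per share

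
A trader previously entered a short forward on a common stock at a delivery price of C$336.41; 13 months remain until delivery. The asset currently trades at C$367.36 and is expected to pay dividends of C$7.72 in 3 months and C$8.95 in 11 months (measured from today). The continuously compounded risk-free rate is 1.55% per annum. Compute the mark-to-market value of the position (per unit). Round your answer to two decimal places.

-C$20.04

PV(remaining dividends) I = 7.72·e^(−0.0155·3/12) + 8.95·e^(−0.0155·11/12) = 16.5139
Current forward F = (S − I)·e^(rT) = (367.36 − 16.5139)·e^(0.0155·13/12) = 350.8461 × 1.016933 = 356.7870
Value (long) = (F − K)·e^(−rT) = (356.7870 − 336.41) × 0.983349 = 20.0377
Short position value = −(long value) = -C$20.04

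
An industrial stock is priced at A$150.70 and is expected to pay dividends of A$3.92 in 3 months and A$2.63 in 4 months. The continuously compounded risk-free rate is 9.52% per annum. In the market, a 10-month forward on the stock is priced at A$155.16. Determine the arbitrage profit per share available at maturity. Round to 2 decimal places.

A$1.08 per share

PV(dividends) I = 3.92·e^(−0.0952·3/12) + 2.63·e^(−0.0952·4/12) = 6.3757
Fair forward F* = (S − I)·e^(rT) = (150.70 − 6.3757)·e^0.079333 = 144.3243 × 1.082565 = 156.2404
Market A$155.16 < fair 156.2404: forward underpriced → reverse cash-and-carry (short the stock, invest proceeds at r, pay the dividends, go long the forward).
Profit at T = |F_mkt − F*| = |155.16 − 156.2404| = A$1.08 per share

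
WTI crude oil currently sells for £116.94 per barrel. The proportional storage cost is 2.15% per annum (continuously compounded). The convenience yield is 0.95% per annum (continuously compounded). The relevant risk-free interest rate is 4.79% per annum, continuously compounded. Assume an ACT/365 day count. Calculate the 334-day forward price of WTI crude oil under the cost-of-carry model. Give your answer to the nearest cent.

Net carry = r + u − y = 0.0479 + 0.0215 − 0.0095 = 0.0599
F = S·e^((r+u−y)T) = 116.94 · e^(0.0599 × 334/365) = 116.94 · e^0.054813
= 116.94 × 1.056343 = £123.53 per barrel

£123.53 per barrel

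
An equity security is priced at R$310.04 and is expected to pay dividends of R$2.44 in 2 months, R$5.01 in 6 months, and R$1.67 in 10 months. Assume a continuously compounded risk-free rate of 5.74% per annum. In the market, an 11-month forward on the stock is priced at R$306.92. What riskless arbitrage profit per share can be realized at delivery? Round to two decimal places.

R$10.51 per share

PV(dividends) I = 2.44·e^(−0.0574·2/12) + 5.01·e^(−0.0574·6/12) + 1.67·e^(−0.0574·10/12) = 8.8770
Fair forward F* = (S − I)·e^(rT) = (310.04 − 8.8770)·e^0.052617 = 301.1630 × 1.054026 = 317.4336
Market R$306.92 < fair 317.4336: forward underpriced → reverse cash-and-carry (short the stock, invest proceeds at r, pay the dividends, go long the forward).
Profit at T = |F_mkt − F*| = |306.92 − 317.4336| = R$10.51 per share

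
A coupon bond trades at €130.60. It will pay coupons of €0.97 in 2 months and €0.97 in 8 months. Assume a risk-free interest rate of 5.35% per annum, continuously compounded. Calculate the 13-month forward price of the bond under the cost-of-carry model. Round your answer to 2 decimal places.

€136.38

PV(coupons) I = 0.97·e^(−0.0535·2/12) + 0.97·e^(−0.0535·8/12)
I = 0.9614 + 0.9360 = 1.8974
F = (S − I)·e^(rT) = (130.60 − 1.8974) · e^(0.0535·13/12)
= 128.7026 · e^0.057958 = 128.7026 × 1.059670 = €136.38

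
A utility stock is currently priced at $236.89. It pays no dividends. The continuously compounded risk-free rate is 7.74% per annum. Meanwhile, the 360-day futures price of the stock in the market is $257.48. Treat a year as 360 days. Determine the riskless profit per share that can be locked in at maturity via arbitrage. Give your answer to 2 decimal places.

$1.53 per share

Fair futures: F* = S·e^(carry·T), with carry = r = 0.0774
F* = 236.89 · e^(0.0774 × 360/360) = 236.89 · e^0.077400 = 236.89 × 1.080474 = $255.9535
Market $257.48 > fair $255.9535: forward overpriced → cash-and-carry (buy spot, short the forward).
At maturity, profit = |F_mkt − F*| = |257.48 − 255.9535| = $1.53 per share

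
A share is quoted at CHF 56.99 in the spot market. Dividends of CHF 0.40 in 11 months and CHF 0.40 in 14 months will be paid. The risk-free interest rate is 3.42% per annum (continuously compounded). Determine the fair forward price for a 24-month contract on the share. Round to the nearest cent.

PV(dividends) I = 0.40·e^(−0.0342·11/12) + 0.40·e^(−0.0342·14/12)
I = 0.3877 + 0.3844 = 0.7721
F = (S − I)·e^(rT) = (56.99 − 0.7721) · e^(0.0342·24/12)
= 56.2179 · e^0.068400 = 56.2179 × 1.070794 = CHF 60.20

CHF 60.20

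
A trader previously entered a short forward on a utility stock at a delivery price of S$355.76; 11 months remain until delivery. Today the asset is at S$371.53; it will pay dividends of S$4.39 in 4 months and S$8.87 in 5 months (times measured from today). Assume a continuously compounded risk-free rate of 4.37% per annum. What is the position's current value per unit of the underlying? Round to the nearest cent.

-S$16.70

PV(remaining dividends) I = 4.39·e^(−0.0437·4/12) + 8.87·e^(−0.0437·5/12) = 13.0365
Current forward F = (S − I)·e^(rT) = (371.53 − 13.0365)·e^(0.0437·11/12) = 358.4935 × 1.040871 = 373.1455
Value (long) = (F − K)·e^(−rT) = (373.1455 − 355.76) × 0.960733 = 16.7028
Short position value = −(long value) = -S$16.70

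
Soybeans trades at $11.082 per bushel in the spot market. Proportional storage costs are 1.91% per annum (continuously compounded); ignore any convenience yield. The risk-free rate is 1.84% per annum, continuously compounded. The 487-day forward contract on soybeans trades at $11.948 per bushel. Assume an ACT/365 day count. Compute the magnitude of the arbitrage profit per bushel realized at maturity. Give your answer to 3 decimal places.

Fair forward: F* = S·e^(carry·T), with carry = (r + u) = 0.0184 + 0.0191 = 0.0375
F* = 11.082 · e^(0.0375 × 487/365) = 11.082 · e^0.050034 = 11.082 × 1.051307 = $11.6506
Market $11.948 > fair $11.6506: forward overpriced → cash-and-carry (buy spot, short the forward).
At maturity, profit = |F_mkt − F*| = |11.948 − 11.6506| = $0.297 per bushel

$0.297 per bushel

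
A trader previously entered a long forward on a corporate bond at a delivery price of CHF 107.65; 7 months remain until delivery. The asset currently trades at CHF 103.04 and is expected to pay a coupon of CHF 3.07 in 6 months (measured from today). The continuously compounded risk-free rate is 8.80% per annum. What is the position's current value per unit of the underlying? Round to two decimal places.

PV(remaining coupons) I = 3.07·e^(−0.0880·6/12) = 2.9378
Current forward F = (S − I)·e^(rT) = (103.04 − 2.9378)·e^(0.0880·7/12) = 100.1022 × 1.052674 = 105.3750
Value (long) = (F − K)·e^(−rT) = (105.3750 − 107.65) × 0.949962 = -2.1612
Value = -CHF 2.16

-CHF 2.16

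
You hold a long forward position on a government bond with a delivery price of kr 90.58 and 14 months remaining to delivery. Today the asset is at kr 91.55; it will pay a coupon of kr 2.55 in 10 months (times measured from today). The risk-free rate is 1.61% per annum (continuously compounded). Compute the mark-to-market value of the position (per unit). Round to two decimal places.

PV(remaining coupons) I = 2.55·e^(−0.0161·10/12) = 2.5160
Current forward F = (S − I)·e^(rT) = (91.55 − 2.5160)·e^(0.0161·14/12) = 89.0340 × 1.018961 = 90.7222
Value (long) = (F − K)·e^(−rT) = (90.7222 − 90.58) × 0.981392 = 0.1396
Value = kr 0.14

kr 0.14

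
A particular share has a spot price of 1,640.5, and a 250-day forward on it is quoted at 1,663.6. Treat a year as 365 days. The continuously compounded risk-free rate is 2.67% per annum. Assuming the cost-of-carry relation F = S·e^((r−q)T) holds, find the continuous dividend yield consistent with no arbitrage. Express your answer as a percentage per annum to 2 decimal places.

From F = S·e^((r−q)T): (r − q) = ln(F/S)/T
ln(1663.6/1640.5) = ln(1.014081) = 0.013983
(r − q) = 0.013983 / (250/365) = 0.020415
q = r − ln(F/S)/T = 0.0267 − 0.020415 = 0.006285
q = 0.63%

0.63%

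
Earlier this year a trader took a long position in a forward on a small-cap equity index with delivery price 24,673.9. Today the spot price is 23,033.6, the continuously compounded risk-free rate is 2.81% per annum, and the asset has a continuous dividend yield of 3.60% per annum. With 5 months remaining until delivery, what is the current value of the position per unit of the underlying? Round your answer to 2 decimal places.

-1696.02

Current fair forward for the remaining 5 months: F = S·e^((r − q)·T), (r − q) = 0.0281 − 0.0360 = -0.0079
F = 23033.6 · e^(-0.0079 × 5/12) = 23033.6 × 0.99671374 = 22957.9056
Value of long forward = (F − K)·e^(−rT) = (22957.9056 − 24673.9) · e^(−0.0281·5/12)
= -1715.9944 × 0.98835994 = -1696.02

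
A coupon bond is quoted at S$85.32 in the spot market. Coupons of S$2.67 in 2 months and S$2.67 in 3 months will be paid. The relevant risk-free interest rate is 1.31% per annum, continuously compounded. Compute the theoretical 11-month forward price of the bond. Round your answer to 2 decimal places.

PV(coupons) I = 2.67·e^(−0.0131·2/12) + 2.67·e^(−0.0131·3/12)
I = 2.6642 + 2.6613 = 5.3255
F = (S − I)·e^(rT) = (85.32 − 5.3255) · e^(0.0131·11/12)
= 79.9945 · e^0.012008 = 79.9945 × 1.012080 = S$80.96

S$80.96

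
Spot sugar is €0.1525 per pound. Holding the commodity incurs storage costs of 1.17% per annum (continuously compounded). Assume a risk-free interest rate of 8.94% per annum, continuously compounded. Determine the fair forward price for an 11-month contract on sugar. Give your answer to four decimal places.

Net carry = r + u − y = 0.0894 + 0.0117 − 0.0000 = 0.1011
F = S·e^((r+u−y)T) = 0.1525 · e^(0.1011 × 11/12) = 0.1525 · e^0.092675
= 0.1525 × 1.097105 = €0.1673 per pound

€0.1673 per pound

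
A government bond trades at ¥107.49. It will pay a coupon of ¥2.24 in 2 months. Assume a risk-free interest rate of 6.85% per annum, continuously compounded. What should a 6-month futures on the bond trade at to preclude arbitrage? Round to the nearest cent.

¥108.94

PV(coupons) I = 2.24·e^(−0.0685·2/12)
I = 2.2146
F = (S − I)·e^(rT) = (107.49 − 2.2146) · e^(0.0685·6/12)
= 105.2754 · e^0.034250 = 105.2754 × 1.034843 = ¥108.94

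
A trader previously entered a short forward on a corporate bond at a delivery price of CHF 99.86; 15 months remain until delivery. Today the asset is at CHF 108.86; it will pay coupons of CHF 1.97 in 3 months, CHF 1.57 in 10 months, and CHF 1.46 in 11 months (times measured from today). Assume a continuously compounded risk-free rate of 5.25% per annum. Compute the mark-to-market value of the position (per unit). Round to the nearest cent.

PV(remaining coupons) I = 1.97·e^(−0.0525·3/12) + 1.57·e^(−0.0525·10/12) + 1.46·e^(−0.0525·11/12) = 4.8385
Current forward F = (S − I)·e^(rT) = (108.86 − 4.8385)·e^(0.0525·15/12) = 104.0215 × 1.067826 = 111.0769
Value (long) = (F − K)·e^(−rT) = (111.0769 − 99.86) × 0.936482 = 10.5044
Short position value = −(long value) = -CHF 10.50

-CHF 10.50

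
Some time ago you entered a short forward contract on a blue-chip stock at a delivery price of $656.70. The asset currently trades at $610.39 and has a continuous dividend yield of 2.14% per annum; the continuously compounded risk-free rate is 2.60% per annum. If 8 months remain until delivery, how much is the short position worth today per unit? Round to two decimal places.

Current fair forward for the remaining 8 months: F = S·e^((r − q)·T), (r − q) = 0.0260 − 0.0214 = 0.0046
F = 610.39 · e^(0.0046 × 8/12) = 610.39 × 1.003071 = 612.2645
Value of long forward = (F − K)·e^(−rT) = (612.2645 − 656.70) · e^(−0.0260·8/12)
= -44.4355 × 0.982816 = -43.67
Short position value = −(long value) = $43.67

$43.67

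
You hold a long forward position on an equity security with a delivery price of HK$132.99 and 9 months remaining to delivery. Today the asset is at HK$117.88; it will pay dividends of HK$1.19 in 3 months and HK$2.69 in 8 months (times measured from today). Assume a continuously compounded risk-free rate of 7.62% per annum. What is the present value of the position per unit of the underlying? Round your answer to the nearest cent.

PV(remaining dividends) I = 1.19·e^(−0.0762·3/12) + 2.69·e^(−0.0762·8/12) = 3.7243
Current forward F = (S − I)·e^(rT) = (117.88 − 3.7243)·e^(0.0762·9/12) = 114.1557 × 1.058815 = 120.8698
Value (long) = (F − K)·e^(−rT) = (120.8698 − 132.99) × 0.944452 = -11.4469
Value = -HK$11.45

-HK$11.45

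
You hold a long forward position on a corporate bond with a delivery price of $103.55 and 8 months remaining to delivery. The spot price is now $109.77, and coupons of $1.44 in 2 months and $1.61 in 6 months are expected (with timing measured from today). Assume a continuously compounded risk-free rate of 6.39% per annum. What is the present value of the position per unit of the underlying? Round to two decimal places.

PV(remaining coupons) I = 1.44·e^(−0.0639·2/12) + 1.61·e^(−0.0639·6/12) = 2.9841
Current forward F = (S − I)·e^(rT) = (109.77 − 2.9841)·e^(0.0639·8/12) = 106.7859 × 1.043520 = 111.4332
Value (long) = (F − K)·e^(−rT) = (111.4332 − 103.55) × 0.958295 = 7.5544
Value = $7.55

$7.55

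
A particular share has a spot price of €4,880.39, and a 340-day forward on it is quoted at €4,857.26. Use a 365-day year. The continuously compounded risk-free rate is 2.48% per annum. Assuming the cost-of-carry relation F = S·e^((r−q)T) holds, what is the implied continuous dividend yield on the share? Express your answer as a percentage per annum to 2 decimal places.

From F = S·e^((r−q)T): (r − q) = ln(F/S)/T
ln(4857.26/4880.39) = ln(0.995261) = -0.004750
(r − q) = -0.004750 / (340/365) = -0.005099
q = r − ln(F/S)/T = 0.0248 + 0.005099 = 0.029899
q = 2.99%

2.99%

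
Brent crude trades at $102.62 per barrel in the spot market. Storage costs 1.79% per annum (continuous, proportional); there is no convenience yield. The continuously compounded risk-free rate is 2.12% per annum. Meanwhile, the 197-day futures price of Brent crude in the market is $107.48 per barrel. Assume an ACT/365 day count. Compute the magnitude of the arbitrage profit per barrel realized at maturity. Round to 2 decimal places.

Fair futures: F* = S·e^(carry·T), with carry = (r + u) = 0.0212 + 0.0179 = 0.0391
F* = 102.62 · e^(0.0391 × 197/365) = 102.62 · e^0.021103 = 102.62 × 1.021327 = $104.8086
Market $107.48 > fair $104.8086: forward overpriced → cash-and-carry (buy spot, short the forward).
At maturity, profit = |F_mkt − F*| = |107.48 − 104.8086| = $2.67 per barrel

$2.67 per barrel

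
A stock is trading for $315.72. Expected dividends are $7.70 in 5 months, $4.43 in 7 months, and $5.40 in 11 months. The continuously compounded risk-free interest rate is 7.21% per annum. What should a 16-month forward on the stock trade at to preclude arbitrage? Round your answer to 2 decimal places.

$329.11

PV(dividends) I = 7.70·e^(−0.0721·5/12) + 4.43·e^(−0.0721·7/12) + 5.40·e^(−0.0721·11/12)
I = 7.4721 + 4.2475 + 5.0546 = 16.7742
F = (S − I)·e^(rT) = (315.72 − 16.7742) · e^(0.0721·16/12)
= 298.9458 · e^0.096133 = 298.9458 × 1.100905 = $329.11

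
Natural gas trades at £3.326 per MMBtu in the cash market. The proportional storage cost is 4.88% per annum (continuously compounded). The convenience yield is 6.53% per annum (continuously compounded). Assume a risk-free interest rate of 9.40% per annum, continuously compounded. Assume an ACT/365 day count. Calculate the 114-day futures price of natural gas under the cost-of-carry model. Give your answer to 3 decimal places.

£3.407 per MMBtu

Net carry = r + u − y = 0.0940 + 0.0488 − 0.0653 = 0.0775
F = S·e^((r+u−y)T) = 3.326 · e^(0.0775 × 114/365) = 3.326 · e^0.024205
= 3.326 × 1.024500 = £3.407 per MMBtu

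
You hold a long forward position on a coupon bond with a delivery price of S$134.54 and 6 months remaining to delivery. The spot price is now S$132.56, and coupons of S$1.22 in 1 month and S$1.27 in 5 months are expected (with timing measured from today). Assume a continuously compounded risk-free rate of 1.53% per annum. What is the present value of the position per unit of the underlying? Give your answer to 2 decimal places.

-S$3.44

PV(remaining coupons) I = 1.22·e^(−0.0153·1/12) + 1.27·e^(−0.0153·5/12) = 2.4804
Current forward F = (S − I)·e^(rT) = (132.56 − 2.4804)·e^(0.0153·6/12) = 130.0796 × 1.007679 = 131.0785
Value (long) = (F − K)·e^(−rT) = (131.0785 − 134.54) × 0.992379 = -3.4351
Value = -S$3.44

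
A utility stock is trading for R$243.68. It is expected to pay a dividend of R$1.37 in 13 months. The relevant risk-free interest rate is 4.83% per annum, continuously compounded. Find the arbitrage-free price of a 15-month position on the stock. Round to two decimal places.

R$257.46

PV(dividends) I = 1.37·e^(−0.0483·13/12)
I = 1.3002
F = (S − I)·e^(rT) = (243.68 − 1.3002) · e^(0.0483·15/12)
= 242.3798 · e^0.060375 = 242.3798 × 1.062235 = R$257.46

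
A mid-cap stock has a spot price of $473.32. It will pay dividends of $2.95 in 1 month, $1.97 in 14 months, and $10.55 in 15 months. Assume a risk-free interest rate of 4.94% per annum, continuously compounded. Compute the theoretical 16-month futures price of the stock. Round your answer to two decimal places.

$489.83

PV(dividends) I = 2.95·e^(−0.0494·1/12) + 1.97·e^(−0.0494·14/12) + 10.55·e^(−0.0494·15/12)
I = 2.9379 + 1.8597 + 9.9182 = 14.7158
F = (S − I)·e^(rT) = (473.32 − 14.7158) · e^(0.0494·16/12)
= 458.6042 · e^0.065867 = 458.6042 × 1.068085 = $489.83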